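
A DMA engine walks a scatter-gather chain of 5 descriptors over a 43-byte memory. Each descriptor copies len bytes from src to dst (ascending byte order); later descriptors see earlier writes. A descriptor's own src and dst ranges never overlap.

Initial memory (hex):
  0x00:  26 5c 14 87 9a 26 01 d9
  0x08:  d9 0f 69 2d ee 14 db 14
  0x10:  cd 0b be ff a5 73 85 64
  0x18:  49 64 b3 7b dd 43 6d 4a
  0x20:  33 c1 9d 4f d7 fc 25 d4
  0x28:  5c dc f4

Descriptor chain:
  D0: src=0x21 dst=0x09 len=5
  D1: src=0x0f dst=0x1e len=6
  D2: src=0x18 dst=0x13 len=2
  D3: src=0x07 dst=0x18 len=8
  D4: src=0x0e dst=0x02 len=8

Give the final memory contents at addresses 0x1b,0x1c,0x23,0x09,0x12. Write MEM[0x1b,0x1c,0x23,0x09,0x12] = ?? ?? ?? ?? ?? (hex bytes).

MEM[0x1b,0x1c,0x23,0x09,0x12] = 9d 4f a5 73 be

[0] 0x21->0x09 len=5 : c1 9d 4f d7 fc
[1] 0x0f->0x1e len=6 : 14 cd 0b be ff a5
[2] 0x18->0x13 len=2 : 49 64
[3] 0x07->0x18 len=8 : d9 d9 c1 9d 4f d7 fc db
[4] 0x0e->0x02 len=8 : db 14 cd 0b be 49 64 73
query mem[0x1b]=0x9d, mem[0x1c]=0x4f, mem[0x23]=0xa5, mem[0x09]=0x73, mem[0x12]=0xbe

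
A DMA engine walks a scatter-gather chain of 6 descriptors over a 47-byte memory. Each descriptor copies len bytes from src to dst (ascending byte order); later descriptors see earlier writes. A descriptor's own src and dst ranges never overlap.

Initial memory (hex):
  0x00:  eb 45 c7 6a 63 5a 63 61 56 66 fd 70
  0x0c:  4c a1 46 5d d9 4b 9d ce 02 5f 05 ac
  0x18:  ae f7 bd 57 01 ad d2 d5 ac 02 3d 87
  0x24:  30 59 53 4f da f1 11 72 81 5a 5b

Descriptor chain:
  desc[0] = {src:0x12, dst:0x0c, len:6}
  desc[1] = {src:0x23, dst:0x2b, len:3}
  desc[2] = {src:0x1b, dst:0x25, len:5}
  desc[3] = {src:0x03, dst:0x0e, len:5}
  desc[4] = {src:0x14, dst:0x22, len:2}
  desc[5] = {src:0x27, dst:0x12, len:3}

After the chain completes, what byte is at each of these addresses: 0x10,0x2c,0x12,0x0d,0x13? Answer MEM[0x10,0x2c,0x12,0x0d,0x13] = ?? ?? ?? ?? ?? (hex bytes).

MEM[0x10,0x2c,0x12,0x0d,0x13] = 5a 30 ad ce d2

  after D0: wrote 6B at 0x0c = 9dce025f05ac
  after D1: wrote 3B at 0x2b = 873059
  after D2: wrote 5B at 0x25 = 5701add2d5
  after D3: wrote 5B at 0x0e = 6a635a6361
  after D4: wrote 2B at 0x22 = 025f
  after D5: wrote 3B at 0x12 = add2d5
query mem[0x10]=0x5a, mem[0x2c]=0x30, mem[0x12]=0xad, mem[0x0d]=0xce, mem[0x13]=0xd2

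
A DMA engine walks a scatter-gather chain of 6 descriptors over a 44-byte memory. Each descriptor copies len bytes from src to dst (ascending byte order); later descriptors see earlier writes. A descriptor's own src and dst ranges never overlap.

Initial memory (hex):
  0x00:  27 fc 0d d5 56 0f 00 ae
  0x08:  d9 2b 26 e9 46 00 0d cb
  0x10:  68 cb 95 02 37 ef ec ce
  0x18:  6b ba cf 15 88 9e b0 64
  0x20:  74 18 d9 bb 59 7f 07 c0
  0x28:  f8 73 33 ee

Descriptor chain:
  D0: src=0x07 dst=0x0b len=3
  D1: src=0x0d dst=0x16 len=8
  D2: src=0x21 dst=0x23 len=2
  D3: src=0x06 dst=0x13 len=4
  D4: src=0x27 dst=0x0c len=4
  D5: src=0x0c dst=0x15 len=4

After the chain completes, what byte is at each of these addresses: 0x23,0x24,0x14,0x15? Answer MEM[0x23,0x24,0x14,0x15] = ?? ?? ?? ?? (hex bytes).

[0] 0x07->0x0b len=3 : ae d9 2b
[1] 0x0d->0x16 len=8 : 2b 0d cb 68 cb 95 02 37
[2] 0x21->0x23 len=2 : 18 d9
[3] 0x06->0x13 len=4 : 00 ae d9 2b
[4] 0x27->0x0c len=4 : c0 f8 73 33
[5] 0x0c->0x15 len=4 : c0 f8 73 33
query mem[0x23]=0x18, mem[0x24]=0xd9, mem[0x14]=0xae, mem[0x15]=0xc0

MEM[0x23,0x24,0x14,0x15] = 18 d9 ae c0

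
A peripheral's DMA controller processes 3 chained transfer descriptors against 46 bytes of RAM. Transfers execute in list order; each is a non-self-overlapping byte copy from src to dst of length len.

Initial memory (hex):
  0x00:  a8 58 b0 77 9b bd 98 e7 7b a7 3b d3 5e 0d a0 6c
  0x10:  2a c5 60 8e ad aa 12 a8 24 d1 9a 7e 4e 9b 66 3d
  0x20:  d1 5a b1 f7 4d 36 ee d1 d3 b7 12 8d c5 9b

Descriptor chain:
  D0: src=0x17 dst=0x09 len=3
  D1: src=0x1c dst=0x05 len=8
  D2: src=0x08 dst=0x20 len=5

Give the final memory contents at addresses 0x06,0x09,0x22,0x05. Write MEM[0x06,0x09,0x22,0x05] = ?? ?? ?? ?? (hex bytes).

[0] 0x17->0x09 len=3 : a8 24 d1
[1] 0x1c->0x05 len=8 : 4e 9b 66 3d d1 5a b1 f7
[2] 0x08->0x20 len=5 : 3d d1 5a b1 f7
query mem[0x06]=0x9b, mem[0x09]=0xd1, mem[0x22]=0x5a, mem[0x05]=0x4e

MEM[0x06,0x09,0x22,0x05] = 9b d1 5a 4e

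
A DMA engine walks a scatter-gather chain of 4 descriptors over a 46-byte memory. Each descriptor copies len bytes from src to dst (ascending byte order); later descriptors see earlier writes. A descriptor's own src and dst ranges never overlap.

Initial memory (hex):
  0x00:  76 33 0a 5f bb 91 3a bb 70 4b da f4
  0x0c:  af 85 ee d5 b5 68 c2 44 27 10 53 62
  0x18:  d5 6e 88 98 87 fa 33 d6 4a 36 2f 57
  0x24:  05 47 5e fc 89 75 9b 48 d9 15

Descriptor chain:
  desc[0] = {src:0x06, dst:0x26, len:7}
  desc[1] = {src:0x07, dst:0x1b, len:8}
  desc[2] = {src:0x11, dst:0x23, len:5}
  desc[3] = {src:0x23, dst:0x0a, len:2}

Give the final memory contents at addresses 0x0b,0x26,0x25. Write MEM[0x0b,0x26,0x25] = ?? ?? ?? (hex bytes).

D0: mem[0x26..0x2c] <- [3a bb 70 4b da f4 af]
D1: mem[0x1b..0x22] <- [bb 70 4b da f4 af 85 ee]
D2: mem[0x23..0x27] <- [68 c2 44 27 10]
D3: mem[0x0a..0x0b] <- [68 c2]
query mem[0x0b]=0xc2, mem[0x26]=0x27, mem[0x25]=0x44

MEM[0x0b,0x26,0x25] = c2 27 44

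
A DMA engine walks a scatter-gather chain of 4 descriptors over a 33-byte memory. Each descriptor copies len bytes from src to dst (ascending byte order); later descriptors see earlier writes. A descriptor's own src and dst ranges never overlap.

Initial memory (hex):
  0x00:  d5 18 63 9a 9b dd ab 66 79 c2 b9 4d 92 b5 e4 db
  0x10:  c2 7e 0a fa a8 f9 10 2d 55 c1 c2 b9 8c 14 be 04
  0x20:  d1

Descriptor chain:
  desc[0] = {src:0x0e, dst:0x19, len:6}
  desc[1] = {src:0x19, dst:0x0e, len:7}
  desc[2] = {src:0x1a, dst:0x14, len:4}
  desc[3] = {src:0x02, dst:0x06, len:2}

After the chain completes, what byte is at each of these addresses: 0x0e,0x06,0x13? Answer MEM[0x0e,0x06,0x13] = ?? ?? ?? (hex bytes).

MEM[0x0e,0x06,0x13] = e4 63 fa

[0] 0x0e->0x19 len=6 : e4 db c2 7e 0a fa
[1] 0x19->0x0e len=7 : e4 db c2 7e 0a fa 04
[2] 0x1a->0x14 len=4 : db c2 7e 0a
[3] 0x02->0x06 len=2 : 63 9a
query mem[0x0e]=0xe4, mem[0x06]=0x63, mem[0x13]=0xfa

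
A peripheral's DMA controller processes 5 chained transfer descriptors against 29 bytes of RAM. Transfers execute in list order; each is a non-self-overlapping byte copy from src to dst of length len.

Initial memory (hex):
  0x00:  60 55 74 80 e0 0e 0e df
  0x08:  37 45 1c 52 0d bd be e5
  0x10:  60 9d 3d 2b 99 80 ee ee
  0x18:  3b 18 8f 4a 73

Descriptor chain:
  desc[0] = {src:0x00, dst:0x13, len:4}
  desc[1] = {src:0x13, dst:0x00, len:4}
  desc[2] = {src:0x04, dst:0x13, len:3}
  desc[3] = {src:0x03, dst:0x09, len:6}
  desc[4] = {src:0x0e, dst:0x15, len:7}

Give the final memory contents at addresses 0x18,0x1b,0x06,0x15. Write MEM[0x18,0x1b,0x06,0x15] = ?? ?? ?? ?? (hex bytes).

MEM[0x18,0x1b,0x06,0x15] = 9d 0e 0e 37

[0] 0x00->0x13 len=4 : 60 55 74 80
[1] 0x13->0x00 len=4 : 60 55 74 80
[2] 0x04->0x13 len=3 : e0 0e 0e
[3] 0x03->0x09 len=6 : 80 e0 0e 0e df 37
[4] 0x0e->0x15 len=7 : 37 e5 60 9d 3d e0 0e
query mem[0x18]=0x9d, mem[0x1b]=0x0e, mem[0x06]=0x0e, mem[0x15]=0x37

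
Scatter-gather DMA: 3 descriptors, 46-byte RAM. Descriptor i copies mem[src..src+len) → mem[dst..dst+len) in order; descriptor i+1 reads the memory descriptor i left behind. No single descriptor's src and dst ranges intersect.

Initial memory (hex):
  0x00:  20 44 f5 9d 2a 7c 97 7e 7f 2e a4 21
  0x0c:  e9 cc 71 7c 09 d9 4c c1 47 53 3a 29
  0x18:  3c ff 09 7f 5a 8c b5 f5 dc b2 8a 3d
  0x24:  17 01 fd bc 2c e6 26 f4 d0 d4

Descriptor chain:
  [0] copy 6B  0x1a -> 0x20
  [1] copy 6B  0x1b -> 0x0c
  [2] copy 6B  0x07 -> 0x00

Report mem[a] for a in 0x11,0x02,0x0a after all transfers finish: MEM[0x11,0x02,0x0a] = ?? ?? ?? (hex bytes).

#0 dst[0x20+6] := {0x09,0x7f,0x5a,0x8c,0xb5,0xf5}
#1 dst[0x0c+6] := {0x7f,0x5a,0x8c,0xb5,0xf5,0x09}
#2 dst[0x00+6] := {0x7e,0x7f,0x2e,0xa4,0x21,0x7f}
query mem[0x11]=0x09, mem[0x02]=0x2e, mem[0x0a]=0xa4

MEM[0x11,0x02,0x0a] = 09 2e a4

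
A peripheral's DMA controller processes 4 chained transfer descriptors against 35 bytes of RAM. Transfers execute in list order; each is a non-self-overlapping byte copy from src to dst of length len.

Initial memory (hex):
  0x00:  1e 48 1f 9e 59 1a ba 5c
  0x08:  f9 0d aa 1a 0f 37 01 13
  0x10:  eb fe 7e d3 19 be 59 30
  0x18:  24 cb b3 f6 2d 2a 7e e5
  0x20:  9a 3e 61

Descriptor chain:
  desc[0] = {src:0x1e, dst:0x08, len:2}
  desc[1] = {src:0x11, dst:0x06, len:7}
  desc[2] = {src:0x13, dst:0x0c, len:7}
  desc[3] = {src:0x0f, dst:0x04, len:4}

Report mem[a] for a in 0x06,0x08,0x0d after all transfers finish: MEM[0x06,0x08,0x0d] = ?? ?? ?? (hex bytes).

#0 dst[0x08+2] := {0x7e,0xe5}
#1 dst[0x06+7] := {0xfe,0x7e,0xd3,0x19,0xbe,0x59,0x30}
#2 dst[0x0c+7] := {0xd3,0x19,0xbe,0x59,0x30,0x24,0xcb}
#3 dst[0x04+4] := {0x59,0x30,0x24,0xcb}
query mem[0x06]=0x24, mem[0x08]=0xd3, mem[0x0d]=0x19

MEM[0x06,0x08,0x0d] = 24 d3 19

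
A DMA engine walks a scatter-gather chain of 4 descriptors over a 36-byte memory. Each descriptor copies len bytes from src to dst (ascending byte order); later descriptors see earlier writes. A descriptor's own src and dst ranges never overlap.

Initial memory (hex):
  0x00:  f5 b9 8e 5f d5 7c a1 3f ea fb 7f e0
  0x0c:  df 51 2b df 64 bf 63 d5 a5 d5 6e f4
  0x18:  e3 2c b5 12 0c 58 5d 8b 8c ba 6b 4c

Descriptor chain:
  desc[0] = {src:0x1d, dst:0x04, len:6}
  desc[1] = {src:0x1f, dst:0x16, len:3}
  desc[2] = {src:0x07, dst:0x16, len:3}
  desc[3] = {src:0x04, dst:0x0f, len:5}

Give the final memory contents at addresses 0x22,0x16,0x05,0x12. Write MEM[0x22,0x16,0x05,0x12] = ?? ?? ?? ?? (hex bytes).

  after D0: wrote 6B at 0x04 = 585d8b8cba6b
  after D1: wrote 3B at 0x16 = 8b8cba
  after D2: wrote 3B at 0x16 = 8cba6b
  after D3: wrote 5B at 0x0f = 585d8b8cba
query mem[0x22]=0x6b, mem[0x16]=0x8c, mem[0x05]=0x5d, mem[0x12]=0x8c

MEM[0x22,0x16,0x05,0x12] = 6b 8c 5d 8c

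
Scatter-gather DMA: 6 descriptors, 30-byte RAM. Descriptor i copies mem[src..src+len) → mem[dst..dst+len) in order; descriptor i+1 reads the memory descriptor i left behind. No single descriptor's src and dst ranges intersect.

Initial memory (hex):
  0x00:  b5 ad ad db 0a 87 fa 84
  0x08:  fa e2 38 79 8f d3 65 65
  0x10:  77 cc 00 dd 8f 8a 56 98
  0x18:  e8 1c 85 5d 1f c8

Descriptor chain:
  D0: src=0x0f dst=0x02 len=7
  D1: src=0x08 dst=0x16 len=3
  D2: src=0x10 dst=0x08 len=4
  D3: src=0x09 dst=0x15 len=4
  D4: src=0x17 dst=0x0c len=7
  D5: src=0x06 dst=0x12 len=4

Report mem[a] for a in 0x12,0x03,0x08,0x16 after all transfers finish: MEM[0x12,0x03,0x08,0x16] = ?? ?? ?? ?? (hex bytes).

MEM[0x12,0x03,0x08,0x16] = dd 77 77 00

  after D0: wrote 7B at 0x02 = 6577cc00dd8f8a
  after D1: wrote 3B at 0x16 = 8ae238
  after D2: wrote 4B at 0x08 = 77cc00dd
  after D3: wrote 4B at 0x15 = cc00dd8f
  after D4: wrote 7B at 0x0c = dd8f1c855d1fc8
  after D5: wrote 4B at 0x12 = dd8f77cc
query mem[0x12]=0xdd, mem[0x03]=0x77, mem[0x08]=0x77, mem[0x16]=0x00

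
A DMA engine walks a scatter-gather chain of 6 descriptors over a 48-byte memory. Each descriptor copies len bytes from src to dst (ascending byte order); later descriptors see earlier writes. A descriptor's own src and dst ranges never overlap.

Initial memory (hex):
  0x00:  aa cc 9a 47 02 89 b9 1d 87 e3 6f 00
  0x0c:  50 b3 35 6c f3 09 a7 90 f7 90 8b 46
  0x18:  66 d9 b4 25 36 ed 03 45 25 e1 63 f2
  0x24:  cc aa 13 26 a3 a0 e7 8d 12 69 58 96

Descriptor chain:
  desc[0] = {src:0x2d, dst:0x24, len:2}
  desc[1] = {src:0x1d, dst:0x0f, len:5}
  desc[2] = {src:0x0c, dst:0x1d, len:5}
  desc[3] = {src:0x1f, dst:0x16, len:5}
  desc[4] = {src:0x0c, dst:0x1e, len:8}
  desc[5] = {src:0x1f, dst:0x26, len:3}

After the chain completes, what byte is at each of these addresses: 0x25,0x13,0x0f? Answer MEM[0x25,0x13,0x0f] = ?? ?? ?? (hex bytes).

  after D0: wrote 2B at 0x24 = 6958
  after D1: wrote 5B at 0x0f = ed034525e1
  after D2: wrote 5B at 0x1d = 50b335ed03
  after D3: wrote 5B at 0x16 = 35ed0363f2
  after D4: wrote 8B at 0x1e = 50b335ed034525e1
  after D5: wrote 3B at 0x26 = b335ed
query mem[0x25]=0xe1, mem[0x13]=0xe1, mem[0x0f]=0xed

MEM[0x25,0x13,0x0f] = e1 e1 ed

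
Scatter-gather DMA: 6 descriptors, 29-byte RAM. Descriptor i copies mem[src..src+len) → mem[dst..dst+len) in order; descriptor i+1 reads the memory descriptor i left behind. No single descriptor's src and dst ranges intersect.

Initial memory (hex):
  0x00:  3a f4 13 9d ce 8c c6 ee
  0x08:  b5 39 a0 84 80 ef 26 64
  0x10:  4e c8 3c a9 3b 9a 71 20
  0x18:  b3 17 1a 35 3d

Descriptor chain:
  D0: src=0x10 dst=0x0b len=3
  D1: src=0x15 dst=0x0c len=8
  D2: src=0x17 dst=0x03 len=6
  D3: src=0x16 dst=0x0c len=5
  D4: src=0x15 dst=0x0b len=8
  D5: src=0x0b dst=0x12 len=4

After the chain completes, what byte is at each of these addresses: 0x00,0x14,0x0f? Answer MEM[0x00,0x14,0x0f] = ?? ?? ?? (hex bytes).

  after D0: wrote 3B at 0x0b = 4ec83c
  after D1: wrote 8B at 0x0c = 9a7120b3171a353d
  after D2: wrote 6B at 0x03 = 20b3171a353d
  after D3: wrote 5B at 0x0c = 7120b3171a
  after D4: wrote 8B at 0x0b = 9a7120b3171a353d
  after D5: wrote 4B at 0x12 = 9a7120b3
query mem[0x00]=0x3a, mem[0x14]=0x20, mem[0x0f]=0x17

MEM[0x00,0x14,0x0f] = 3a 20 17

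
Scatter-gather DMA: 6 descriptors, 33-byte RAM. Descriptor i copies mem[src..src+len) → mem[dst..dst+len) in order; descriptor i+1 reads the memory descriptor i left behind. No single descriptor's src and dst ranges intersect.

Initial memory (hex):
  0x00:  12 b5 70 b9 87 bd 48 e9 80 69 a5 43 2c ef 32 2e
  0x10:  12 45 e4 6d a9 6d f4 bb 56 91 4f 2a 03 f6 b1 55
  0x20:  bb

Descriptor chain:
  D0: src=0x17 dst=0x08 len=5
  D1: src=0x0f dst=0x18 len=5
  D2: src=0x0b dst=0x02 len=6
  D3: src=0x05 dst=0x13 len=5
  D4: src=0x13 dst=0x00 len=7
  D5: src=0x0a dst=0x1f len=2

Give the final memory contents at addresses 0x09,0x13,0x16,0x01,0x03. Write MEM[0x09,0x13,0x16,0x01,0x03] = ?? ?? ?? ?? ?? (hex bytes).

MEM[0x09,0x13,0x16,0x01,0x03] = 56 32 bb 2e bb

#0 dst[0x08+5] := {0xbb,0x56,0x91,0x4f,0x2a}
#1 dst[0x18+5] := {0x2e,0x12,0x45,0xe4,0x6d}
#2 dst[0x02+6] := {0x4f,0x2a,0xef,0x32,0x2e,0x12}
#3 dst[0x13+5] := {0x32,0x2e,0x12,0xbb,0x56}
#4 dst[0x00+7] := {0x32,0x2e,0x12,0xbb,0x56,0x2e,0x12}
#5 dst[0x1f+2] := {0x91,0x4f}
query mem[0x09]=0x56, mem[0x13]=0x32, mem[0x16]=0xbb, mem[0x01]=0x2e, mem[0x03]=0xbb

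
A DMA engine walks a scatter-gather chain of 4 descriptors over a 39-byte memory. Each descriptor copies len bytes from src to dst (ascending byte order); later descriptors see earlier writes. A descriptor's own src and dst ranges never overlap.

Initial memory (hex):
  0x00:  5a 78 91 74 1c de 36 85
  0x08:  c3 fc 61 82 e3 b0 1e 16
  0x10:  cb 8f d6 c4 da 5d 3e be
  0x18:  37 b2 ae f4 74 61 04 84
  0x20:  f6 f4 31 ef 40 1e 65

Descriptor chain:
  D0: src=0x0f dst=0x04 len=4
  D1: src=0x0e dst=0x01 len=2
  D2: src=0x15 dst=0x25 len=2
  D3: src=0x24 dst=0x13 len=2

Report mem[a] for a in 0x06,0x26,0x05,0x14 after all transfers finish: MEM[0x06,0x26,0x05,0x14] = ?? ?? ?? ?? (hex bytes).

MEM[0x06,0x26,0x05,0x14] = 8f 3e cb 5d

  after D0: wrote 4B at 0x04 = 16cb8fd6
  after D1: wrote 2B at 0x01 = 1e16
  after D2: wrote 2B at 0x25 = 5d3e
  after D3: wrote 2B at 0x13 = 405d
query mem[0x06]=0x8f, mem[0x26]=0x3e, mem[0x05]=0xcb, mem[0x14]=0x5d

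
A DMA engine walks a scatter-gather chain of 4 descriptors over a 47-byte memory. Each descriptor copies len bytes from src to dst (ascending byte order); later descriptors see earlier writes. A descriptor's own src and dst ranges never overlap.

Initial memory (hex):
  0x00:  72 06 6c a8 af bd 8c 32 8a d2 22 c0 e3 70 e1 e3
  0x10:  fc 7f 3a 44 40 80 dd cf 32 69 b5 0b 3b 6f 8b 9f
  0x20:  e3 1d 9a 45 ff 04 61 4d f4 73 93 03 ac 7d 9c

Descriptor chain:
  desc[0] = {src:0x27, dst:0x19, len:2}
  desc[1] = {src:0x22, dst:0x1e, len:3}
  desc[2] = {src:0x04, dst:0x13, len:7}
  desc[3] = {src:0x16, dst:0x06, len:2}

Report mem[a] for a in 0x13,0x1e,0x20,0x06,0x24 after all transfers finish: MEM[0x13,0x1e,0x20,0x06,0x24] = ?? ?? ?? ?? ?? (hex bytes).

MEM[0x13,0x1e,0x20,0x06,0x24] = af 9a ff 32 ff

D0: mem[0x19..0x1a] <- [4d f4]
D1: mem[0x1e..0x20] <- [9a 45 ff]
D2: mem[0x13..0x19] <- [af bd 8c 32 8a d2 22]
D3: mem[0x06..0x07] <- [32 8a]
query mem[0x13]=0xaf, mem[0x1e]=0x9a, mem[0x20]=0xff, mem[0x06]=0x32, mem[0x24]=0xff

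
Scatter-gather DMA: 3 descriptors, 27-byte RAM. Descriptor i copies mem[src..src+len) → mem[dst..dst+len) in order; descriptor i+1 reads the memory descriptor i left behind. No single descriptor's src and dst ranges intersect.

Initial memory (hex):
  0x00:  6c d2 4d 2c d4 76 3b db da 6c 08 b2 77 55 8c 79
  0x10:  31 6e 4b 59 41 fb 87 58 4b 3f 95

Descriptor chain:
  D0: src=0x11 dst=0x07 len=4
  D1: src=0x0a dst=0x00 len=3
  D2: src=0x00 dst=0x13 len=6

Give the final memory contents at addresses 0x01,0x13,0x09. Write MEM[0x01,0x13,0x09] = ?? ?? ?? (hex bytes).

[0] 0x11->0x07 len=4 : 6e 4b 59 41
[1] 0x0a->0x00 len=3 : 41 b2 77
[2] 0x00->0x13 len=6 : 41 b2 77 2c d4 76
query mem[0x01]=0xb2, mem[0x13]=0x41, mem[0x09]=0x59

MEM[0x01,0x13,0x09] = b2 41 59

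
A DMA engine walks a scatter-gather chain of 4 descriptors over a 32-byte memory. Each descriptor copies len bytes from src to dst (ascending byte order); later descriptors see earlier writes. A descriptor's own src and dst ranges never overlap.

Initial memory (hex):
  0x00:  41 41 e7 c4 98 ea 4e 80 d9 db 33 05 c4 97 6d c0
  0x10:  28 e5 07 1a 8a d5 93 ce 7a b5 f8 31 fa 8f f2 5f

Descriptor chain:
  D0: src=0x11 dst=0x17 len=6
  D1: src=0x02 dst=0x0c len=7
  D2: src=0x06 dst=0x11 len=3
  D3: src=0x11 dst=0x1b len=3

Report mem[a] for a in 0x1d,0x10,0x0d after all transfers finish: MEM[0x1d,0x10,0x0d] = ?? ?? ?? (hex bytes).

MEM[0x1d,0x10,0x0d] = d9 4e c4

  after D0: wrote 6B at 0x17 = e5071a8ad593
  after D1: wrote 7B at 0x0c = e7c498ea4e80d9
  after D2: wrote 3B at 0x11 = 4e80d9
  after D3: wrote 3B at 0x1b = 4e80d9
query mem[0x1d]=0xd9, mem[0x10]=0x4e, mem[0x0d]=0xc4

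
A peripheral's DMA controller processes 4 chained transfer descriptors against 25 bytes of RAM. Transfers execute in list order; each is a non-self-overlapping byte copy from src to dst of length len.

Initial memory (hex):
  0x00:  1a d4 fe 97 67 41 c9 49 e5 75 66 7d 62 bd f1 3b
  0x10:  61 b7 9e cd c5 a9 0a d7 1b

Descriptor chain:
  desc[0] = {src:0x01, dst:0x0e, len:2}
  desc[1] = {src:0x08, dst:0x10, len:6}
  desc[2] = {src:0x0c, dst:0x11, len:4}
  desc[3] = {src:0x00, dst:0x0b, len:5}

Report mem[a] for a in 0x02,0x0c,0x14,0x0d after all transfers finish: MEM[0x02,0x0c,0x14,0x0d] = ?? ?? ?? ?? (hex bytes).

MEM[0x02,0x0c,0x14,0x0d] = fe d4 fe fe

D0: mem[0x0e..0x0f] <- [d4 fe]
D1: mem[0x10..0x15] <- [e5 75 66 7d 62 bd]
D2: mem[0x11..0x14] <- [62 bd d4 fe]
D3: mem[0x0b..0x0f] <- [1a d4 fe 97 67]
query mem[0x02]=0xfe, mem[0x0c]=0xd4, mem[0x14]=0xfe, mem[0x0d]=0xfe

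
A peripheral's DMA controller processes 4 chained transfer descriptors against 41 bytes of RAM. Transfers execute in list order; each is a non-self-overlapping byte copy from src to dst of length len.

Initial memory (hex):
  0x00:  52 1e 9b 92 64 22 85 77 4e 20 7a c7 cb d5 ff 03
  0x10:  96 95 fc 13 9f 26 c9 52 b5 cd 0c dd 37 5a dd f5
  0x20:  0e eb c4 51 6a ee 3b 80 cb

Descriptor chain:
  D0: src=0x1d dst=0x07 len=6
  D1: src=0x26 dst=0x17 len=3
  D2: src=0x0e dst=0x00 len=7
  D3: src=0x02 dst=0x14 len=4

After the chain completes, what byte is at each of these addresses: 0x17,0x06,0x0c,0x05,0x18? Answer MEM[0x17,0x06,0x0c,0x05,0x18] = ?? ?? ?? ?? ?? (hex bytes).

D0: mem[0x07..0x0c] <- [5a dd f5 0e eb c4]
D1: mem[0x17..0x19] <- [3b 80 cb]
D2: mem[0x00..0x06] <- [ff 03 96 95 fc 13 9f]
D3: mem[0x14..0x17] <- [96 95 fc 13]
query mem[0x17]=0x13, mem[0x06]=0x9f, mem[0x0c]=0xc4, mem[0x05]=0x13, mem[0x18]=0x80

MEM[0x17,0x06,0x0c,0x05,0x18] = 13 9f c4 13 80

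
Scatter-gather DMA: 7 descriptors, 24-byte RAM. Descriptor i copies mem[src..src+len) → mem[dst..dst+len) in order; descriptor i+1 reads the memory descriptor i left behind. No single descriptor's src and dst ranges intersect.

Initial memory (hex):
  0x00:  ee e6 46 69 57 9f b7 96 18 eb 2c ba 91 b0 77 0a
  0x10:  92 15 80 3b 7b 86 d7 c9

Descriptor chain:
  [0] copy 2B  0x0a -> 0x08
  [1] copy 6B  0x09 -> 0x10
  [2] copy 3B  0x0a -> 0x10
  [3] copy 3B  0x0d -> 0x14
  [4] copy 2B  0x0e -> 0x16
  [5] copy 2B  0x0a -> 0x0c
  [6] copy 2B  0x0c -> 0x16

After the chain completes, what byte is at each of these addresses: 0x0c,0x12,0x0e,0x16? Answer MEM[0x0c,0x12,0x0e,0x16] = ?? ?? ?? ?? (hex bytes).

MEM[0x0c,0x12,0x0e,0x16] = 2c 91 77 2c

[0] 0x0a->0x08 len=2 : 2c ba
[1] 0x09->0x10 len=6 : ba 2c ba 91 b0 77
[2] 0x0a->0x10 len=3 : 2c ba 91
[3] 0x0d->0x14 len=3 : b0 77 0a
[4] 0x0e->0x16 len=2 : 77 0a
[5] 0x0a->0x0c len=2 : 2c ba
[6] 0x0c->0x16 len=2 : 2c ba
query mem[0x0c]=0x2c, mem[0x12]=0x91, mem[0x0e]=0x77, mem[0x16]=0x2c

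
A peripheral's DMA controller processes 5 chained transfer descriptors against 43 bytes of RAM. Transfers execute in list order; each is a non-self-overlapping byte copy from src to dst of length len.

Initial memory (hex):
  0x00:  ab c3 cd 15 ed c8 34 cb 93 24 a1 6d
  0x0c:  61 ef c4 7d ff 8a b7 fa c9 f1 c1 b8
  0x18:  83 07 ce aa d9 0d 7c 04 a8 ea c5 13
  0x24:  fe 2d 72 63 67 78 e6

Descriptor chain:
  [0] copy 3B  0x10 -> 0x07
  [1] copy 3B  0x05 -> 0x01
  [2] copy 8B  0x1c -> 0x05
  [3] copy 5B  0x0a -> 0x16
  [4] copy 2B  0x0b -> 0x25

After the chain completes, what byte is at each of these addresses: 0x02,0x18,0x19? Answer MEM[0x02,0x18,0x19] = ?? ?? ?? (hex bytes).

MEM[0x02,0x18,0x19] = 34 13 ef

D0: mem[0x07..0x09] <- [ff 8a b7]
D1: mem[0x01..0x03] <- [c8 34 ff]
D2: mem[0x05..0x0c] <- [d9 0d 7c 04 a8 ea c5 13]
D3: mem[0x16..0x1a] <- [ea c5 13 ef c4]
D4: mem[0x25..0x26] <- [c5 13]
query mem[0x02]=0x34, mem[0x18]=0x13, mem[0x19]=0xef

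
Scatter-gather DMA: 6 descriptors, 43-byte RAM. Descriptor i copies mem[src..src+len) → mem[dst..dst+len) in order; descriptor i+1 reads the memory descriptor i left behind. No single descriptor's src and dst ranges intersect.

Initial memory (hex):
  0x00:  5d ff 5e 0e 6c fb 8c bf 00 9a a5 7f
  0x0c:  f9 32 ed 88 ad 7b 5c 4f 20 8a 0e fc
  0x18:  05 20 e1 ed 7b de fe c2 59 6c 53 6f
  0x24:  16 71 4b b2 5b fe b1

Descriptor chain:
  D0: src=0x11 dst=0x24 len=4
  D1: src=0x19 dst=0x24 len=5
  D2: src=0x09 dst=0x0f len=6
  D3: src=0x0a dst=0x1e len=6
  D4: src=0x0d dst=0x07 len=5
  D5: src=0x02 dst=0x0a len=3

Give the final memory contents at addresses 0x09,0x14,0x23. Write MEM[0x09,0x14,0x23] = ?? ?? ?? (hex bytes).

D0: mem[0x24..0x27] <- [7b 5c 4f 20]
D1: mem[0x24..0x28] <- [20 e1 ed 7b de]
D2: mem[0x0f..0x14] <- [9a a5 7f f9 32 ed]
D3: mem[0x1e..0x23] <- [a5 7f f9 32 ed 9a]
D4: mem[0x07..0x0b] <- [32 ed 9a a5 7f]
D5: mem[0x0a..0x0c] <- [5e 0e 6c]
query mem[0x09]=0x9a, mem[0x14]=0xed, mem[0x23]=0x9a

MEM[0x09,0x14,0x23] = 9a ed 9a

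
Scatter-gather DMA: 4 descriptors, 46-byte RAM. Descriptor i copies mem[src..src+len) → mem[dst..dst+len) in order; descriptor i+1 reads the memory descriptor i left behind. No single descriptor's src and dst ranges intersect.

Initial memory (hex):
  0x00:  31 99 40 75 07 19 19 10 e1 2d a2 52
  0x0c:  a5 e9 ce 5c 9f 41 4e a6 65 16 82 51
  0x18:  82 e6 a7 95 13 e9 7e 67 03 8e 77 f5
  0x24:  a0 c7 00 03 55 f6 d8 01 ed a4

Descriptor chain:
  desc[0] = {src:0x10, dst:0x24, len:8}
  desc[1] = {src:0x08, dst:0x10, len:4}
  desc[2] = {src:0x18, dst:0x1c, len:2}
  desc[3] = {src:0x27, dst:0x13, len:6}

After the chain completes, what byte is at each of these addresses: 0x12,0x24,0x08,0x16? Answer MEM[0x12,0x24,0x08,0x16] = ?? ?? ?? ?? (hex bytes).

  after D0: wrote 8B at 0x24 = 9f414ea665168251
  after D1: wrote 4B at 0x10 = e12da252
  after D2: wrote 2B at 0x1c = 82e6
  after D3: wrote 6B at 0x13 = a665168251ed
query mem[0x12]=0xa2, mem[0x24]=0x9f, mem[0x08]=0xe1, mem[0x16]=0x82

MEM[0x12,0x24,0x08,0x16] = a2 9f e1 82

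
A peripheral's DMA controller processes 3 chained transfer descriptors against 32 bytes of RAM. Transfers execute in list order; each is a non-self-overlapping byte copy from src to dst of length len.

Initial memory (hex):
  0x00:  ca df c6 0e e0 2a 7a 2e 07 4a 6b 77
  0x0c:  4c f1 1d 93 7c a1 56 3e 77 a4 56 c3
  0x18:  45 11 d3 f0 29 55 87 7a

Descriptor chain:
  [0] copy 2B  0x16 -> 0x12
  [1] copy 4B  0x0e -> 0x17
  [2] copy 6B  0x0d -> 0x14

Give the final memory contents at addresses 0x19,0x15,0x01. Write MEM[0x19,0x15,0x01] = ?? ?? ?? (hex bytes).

[0] 0x16->0x12 len=2 : 56 c3
[1] 0x0e->0x17 len=4 : 1d 93 7c a1
[2] 0x0d->0x14 len=6 : f1 1d 93 7c a1 56
query mem[0x19]=0x56, mem[0x15]=0x1d, mem[0x01]=0xdf

MEM[0x19,0x15,0x01] = 56 1d df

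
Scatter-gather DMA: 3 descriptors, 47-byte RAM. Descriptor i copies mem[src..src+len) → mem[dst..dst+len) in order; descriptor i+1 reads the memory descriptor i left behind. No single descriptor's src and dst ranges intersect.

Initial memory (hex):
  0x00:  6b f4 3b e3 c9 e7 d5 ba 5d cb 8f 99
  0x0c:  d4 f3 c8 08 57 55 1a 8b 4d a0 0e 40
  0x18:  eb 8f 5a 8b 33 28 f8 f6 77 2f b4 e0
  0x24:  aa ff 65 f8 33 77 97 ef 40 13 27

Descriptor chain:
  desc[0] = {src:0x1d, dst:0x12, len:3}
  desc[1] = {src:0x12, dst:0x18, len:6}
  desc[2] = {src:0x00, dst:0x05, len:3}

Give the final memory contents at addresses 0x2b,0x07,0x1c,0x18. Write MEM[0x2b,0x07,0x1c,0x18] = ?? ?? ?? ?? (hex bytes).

[0] 0x1d->0x12 len=3 : 28 f8 f6
[1] 0x12->0x18 len=6 : 28 f8 f6 a0 0e 40
[2] 0x00->0x05 len=3 : 6b f4 3b
query mem[0x2b]=0xef, mem[0x07]=0x3b, mem[0x1c]=0x0e, mem[0x18]=0x28

MEM[0x2b,0x07,0x1c,0x18] = ef 3b 0e 28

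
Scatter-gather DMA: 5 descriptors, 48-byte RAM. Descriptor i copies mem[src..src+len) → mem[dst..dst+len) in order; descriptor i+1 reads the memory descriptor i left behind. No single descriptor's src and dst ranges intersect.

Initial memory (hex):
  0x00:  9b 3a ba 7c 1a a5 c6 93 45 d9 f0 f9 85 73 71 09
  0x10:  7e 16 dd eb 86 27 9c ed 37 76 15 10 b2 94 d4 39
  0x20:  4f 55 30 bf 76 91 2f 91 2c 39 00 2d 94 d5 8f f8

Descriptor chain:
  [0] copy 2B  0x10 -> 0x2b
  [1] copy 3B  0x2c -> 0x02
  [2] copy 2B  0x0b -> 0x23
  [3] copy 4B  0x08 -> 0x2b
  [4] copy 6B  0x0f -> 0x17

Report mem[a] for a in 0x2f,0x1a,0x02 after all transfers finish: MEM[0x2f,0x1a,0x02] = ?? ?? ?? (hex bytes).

[0] 0x10->0x2b len=2 : 7e 16
[1] 0x2c->0x02 len=3 : 16 d5 8f
[2] 0x0b->0x23 len=2 : f9 85
[3] 0x08->0x2b len=4 : 45 d9 f0 f9
[4] 0x0f->0x17 len=6 : 09 7e 16 dd eb 86
query mem[0x2f]=0xf8, mem[0x1a]=0xdd, mem[0x02]=0x16

MEM[0x2f,0x1a,0x02] = f8 dd 16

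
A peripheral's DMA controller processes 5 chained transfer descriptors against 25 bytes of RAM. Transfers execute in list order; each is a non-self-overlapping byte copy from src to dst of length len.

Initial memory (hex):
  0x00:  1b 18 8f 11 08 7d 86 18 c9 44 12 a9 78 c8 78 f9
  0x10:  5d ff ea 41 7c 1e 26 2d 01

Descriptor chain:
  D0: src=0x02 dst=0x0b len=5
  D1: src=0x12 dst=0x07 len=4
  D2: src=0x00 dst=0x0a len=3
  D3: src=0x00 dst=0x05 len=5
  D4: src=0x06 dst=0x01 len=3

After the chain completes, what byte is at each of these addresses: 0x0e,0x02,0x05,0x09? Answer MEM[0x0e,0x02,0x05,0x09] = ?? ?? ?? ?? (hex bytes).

  after D0: wrote 5B at 0x0b = 8f11087d86
  after D1: wrote 4B at 0x07 = ea417c1e
  after D2: wrote 3B at 0x0a = 1b188f
  after D3: wrote 5B at 0x05 = 1b188f1108
  after D4: wrote 3B at 0x01 = 188f11
query mem[0x0e]=0x7d, mem[0x02]=0x8f, mem[0x05]=0x1b, mem[0x09]=0x08

MEM[0x0e,0x02,0x05,0x09] = 7d 8f 1b 08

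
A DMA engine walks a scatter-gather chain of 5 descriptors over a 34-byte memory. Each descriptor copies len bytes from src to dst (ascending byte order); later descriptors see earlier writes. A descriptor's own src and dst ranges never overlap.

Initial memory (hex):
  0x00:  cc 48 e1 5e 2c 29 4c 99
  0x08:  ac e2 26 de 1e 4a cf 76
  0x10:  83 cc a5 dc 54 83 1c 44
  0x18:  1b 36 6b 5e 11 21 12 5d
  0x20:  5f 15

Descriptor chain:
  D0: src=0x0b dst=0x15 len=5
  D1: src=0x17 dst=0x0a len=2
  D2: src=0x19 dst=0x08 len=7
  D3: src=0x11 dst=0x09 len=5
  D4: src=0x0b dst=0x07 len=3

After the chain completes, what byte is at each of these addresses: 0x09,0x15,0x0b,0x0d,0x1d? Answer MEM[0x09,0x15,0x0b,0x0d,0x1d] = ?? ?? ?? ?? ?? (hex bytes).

MEM[0x09,0x15,0x0b,0x0d,0x1d] = de de dc de 21

  after D0: wrote 5B at 0x15 = de1e4acf76
  after D1: wrote 2B at 0x0a = 4acf
  after D2: wrote 7B at 0x08 = 766b5e1121125d
  after D3: wrote 5B at 0x09 = cca5dc54de
  after D4: wrote 3B at 0x07 = dc54de
query mem[0x09]=0xde, mem[0x15]=0xde, mem[0x0b]=0xdc, mem[0x0d]=0xde, mem[0x1d]=0x21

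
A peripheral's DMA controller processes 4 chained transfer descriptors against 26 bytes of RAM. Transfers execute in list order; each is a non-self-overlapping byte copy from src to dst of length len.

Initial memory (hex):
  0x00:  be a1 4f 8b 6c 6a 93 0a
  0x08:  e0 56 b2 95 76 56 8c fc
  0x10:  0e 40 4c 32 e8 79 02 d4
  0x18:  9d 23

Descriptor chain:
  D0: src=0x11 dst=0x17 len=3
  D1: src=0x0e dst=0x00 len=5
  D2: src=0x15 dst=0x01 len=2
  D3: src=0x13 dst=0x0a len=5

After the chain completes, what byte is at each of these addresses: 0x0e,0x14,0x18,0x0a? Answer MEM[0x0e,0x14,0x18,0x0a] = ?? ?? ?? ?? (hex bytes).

D0: mem[0x17..0x19] <- [40 4c 32]
D1: mem[0x00..0x04] <- [8c fc 0e 40 4c]
D2: mem[0x01..0x02] <- [79 02]
D3: mem[0x0a..0x0e] <- [32 e8 79 02 40]
query mem[0x0e]=0x40, mem[0x14]=0xe8, mem[0x18]=0x4c, mem[0x0a]=0x32

MEM[0x0e,0x14,0x18,0x0a] = 40 e8 4c 32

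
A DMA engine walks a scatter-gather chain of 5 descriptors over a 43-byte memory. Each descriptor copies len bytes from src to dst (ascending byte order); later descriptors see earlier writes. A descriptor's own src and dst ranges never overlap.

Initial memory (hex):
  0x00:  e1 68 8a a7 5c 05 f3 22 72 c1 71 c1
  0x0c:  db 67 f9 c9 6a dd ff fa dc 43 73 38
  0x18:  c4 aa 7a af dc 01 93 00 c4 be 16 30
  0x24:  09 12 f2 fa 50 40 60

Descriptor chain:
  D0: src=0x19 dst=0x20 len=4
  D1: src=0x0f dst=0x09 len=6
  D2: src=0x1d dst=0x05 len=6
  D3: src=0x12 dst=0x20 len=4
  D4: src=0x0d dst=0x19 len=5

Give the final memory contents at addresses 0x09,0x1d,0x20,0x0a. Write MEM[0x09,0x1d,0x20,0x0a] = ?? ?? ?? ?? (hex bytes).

MEM[0x09,0x1d,0x20,0x0a] = 7a dd ff af

[0] 0x19->0x20 len=4 : aa 7a af dc
[1] 0x0f->0x09 len=6 : c9 6a dd ff fa dc
[2] 0x1d->0x05 len=6 : 01 93 00 aa 7a af
[3] 0x12->0x20 len=4 : ff fa dc 43
[4] 0x0d->0x19 len=5 : fa dc c9 6a dd
query mem[0x09]=0x7a, mem[0x1d]=0xdd, mem[0x20]=0xff, mem[0x0a]=0xaf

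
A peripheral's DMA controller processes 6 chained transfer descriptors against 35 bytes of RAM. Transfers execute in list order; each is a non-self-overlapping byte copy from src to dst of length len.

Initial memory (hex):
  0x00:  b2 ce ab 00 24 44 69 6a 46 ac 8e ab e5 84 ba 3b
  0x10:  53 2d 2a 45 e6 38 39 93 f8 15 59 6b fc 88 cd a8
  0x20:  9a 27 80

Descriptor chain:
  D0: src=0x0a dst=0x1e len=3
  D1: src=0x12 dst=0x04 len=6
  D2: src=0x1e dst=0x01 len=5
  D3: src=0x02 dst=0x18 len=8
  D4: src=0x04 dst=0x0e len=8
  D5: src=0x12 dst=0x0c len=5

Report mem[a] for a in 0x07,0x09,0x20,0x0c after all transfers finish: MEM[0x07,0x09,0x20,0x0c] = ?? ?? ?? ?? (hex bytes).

#0 dst[0x1e+3] := {0x8e,0xab,0xe5}
#1 dst[0x04+6] := {0x2a,0x45,0xe6,0x38,0x39,0x93}
#2 dst[0x01+5] := {0x8e,0xab,0xe5,0x27,0x80}
#3 dst[0x18+8] := {0xab,0xe5,0x27,0x80,0xe6,0x38,0x39,0x93}
#4 dst[0x0e+8] := {0x27,0x80,0xe6,0x38,0x39,0x93,0x8e,0xab}
#5 dst[0x0c+5] := {0x39,0x93,0x8e,0xab,0x39}
query mem[0x07]=0x38, mem[0x09]=0x93, mem[0x20]=0xe5, mem[0x0c]=0x39

MEM[0x07,0x09,0x20,0x0c] = 38 93 e5 39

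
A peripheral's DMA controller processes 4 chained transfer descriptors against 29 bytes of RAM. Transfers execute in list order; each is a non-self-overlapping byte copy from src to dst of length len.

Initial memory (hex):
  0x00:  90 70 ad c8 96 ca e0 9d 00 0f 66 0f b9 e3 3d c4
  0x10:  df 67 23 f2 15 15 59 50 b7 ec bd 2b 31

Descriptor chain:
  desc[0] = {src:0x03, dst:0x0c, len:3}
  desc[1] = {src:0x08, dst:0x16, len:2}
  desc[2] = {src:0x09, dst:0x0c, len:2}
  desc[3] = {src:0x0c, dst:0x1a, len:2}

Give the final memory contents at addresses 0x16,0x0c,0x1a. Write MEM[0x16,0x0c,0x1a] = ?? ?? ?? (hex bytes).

MEM[0x16,0x0c,0x1a] = 00 0f 0f

D0: mem[0x0c..0x0e] <- [c8 96 ca]
D1: mem[0x16..0x17] <- [00 0f]
D2: mem[0x0c..0x0d] <- [0f 66]
D3: mem[0x1a..0x1b] <- [0f 66]
query mem[0x16]=0x00, mem[0x0c]=0x0f, mem[0x1a]=0x0f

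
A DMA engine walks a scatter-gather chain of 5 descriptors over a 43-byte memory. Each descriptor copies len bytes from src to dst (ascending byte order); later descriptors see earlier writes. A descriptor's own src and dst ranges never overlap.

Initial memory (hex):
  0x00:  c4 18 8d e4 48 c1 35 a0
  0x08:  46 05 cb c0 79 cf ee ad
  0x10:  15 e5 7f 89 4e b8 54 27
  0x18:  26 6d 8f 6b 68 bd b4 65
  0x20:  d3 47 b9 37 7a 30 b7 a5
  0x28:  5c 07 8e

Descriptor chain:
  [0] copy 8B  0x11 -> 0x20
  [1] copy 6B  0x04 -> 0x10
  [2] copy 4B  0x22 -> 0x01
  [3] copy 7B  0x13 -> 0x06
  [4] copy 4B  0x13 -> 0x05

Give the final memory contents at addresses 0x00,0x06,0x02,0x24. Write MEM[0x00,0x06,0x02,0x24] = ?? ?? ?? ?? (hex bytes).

MEM[0x00,0x06,0x02,0x24] = c4 46 4e b8

#0 dst[0x20+8] := {0xe5,0x7f,0x89,0x4e,0xb8,0x54,0x27,0x26}
#1 dst[0x10+6] := {0x48,0xc1,0x35,0xa0,0x46,0x05}
#2 dst[0x01+4] := {0x89,0x4e,0xb8,0x54}
#3 dst[0x06+7] := {0xa0,0x46,0x05,0x54,0x27,0x26,0x6d}
#4 dst[0x05+4] := {0xa0,0x46,0x05,0x54}
query mem[0x00]=0xc4, mem[0x06]=0x46, mem[0x02]=0x4e, mem[0x24]=0xb8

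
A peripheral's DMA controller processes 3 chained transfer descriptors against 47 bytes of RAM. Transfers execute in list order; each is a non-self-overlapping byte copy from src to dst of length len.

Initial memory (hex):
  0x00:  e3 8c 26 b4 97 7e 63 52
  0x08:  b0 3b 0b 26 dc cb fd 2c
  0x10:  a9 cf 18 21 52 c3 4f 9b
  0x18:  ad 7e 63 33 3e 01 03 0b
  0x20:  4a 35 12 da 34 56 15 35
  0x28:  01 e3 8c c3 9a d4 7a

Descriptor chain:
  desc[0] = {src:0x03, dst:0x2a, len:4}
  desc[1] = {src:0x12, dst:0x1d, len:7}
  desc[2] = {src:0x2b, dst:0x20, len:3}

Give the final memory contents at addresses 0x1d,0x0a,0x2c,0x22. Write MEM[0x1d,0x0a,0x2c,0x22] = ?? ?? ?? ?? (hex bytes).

MEM[0x1d,0x0a,0x2c,0x22] = 18 0b 7e 63

[0] 0x03->0x2a len=4 : b4 97 7e 63
[1] 0x12->0x1d len=7 : 18 21 52 c3 4f 9b ad
[2] 0x2b->0x20 len=3 : 97 7e 63
query mem[0x1d]=0x18, mem[0x0a]=0x0b, mem[0x2c]=0x7e, mem[0x22]=0x63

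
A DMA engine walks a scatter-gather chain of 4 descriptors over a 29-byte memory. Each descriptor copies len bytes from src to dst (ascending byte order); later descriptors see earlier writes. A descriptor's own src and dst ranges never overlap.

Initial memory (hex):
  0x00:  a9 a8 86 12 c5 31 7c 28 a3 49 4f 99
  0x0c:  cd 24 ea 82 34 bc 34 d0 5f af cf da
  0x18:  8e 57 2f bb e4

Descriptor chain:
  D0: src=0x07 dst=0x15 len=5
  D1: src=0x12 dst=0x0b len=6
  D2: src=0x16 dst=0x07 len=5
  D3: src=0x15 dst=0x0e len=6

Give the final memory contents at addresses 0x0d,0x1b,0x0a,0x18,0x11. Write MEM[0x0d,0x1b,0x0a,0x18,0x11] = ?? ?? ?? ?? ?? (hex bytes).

  after D0: wrote 5B at 0x15 = 28a3494f99
  after D1: wrote 6B at 0x0b = 34d05f28a349
  after D2: wrote 5B at 0x07 = a3494f992f
  after D3: wrote 6B at 0x0e = 28a3494f992f
query mem[0x0d]=0x5f, mem[0x1b]=0xbb, mem[0x0a]=0x99, mem[0x18]=0x4f, mem[0x11]=0x4f

MEM[0x0d,0x1b,0x0a,0x18,0x11] = 5f bb 99 4f 4f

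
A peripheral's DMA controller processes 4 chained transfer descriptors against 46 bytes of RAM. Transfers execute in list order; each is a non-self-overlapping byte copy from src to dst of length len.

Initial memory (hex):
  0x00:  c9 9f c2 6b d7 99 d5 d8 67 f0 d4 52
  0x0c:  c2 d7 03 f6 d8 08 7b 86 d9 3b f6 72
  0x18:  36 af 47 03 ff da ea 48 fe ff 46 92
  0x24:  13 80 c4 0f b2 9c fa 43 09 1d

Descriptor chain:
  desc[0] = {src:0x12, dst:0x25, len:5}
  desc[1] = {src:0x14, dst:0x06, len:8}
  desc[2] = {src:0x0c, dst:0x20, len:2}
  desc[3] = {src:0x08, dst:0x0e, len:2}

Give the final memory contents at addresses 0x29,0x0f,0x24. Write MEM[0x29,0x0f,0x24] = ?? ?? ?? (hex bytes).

[0] 0x12->0x25 len=5 : 7b 86 d9 3b f6
[1] 0x14->0x06 len=8 : d9 3b f6 72 36 af 47 03
[2] 0x0c->0x20 len=2 : 47 03
[3] 0x08->0x0e len=2 : f6 72
query mem[0x29]=0xf6, mem[0x0f]=0x72, mem[0x24]=0x13

MEM[0x29,0x0f,0x24] = f6 72 13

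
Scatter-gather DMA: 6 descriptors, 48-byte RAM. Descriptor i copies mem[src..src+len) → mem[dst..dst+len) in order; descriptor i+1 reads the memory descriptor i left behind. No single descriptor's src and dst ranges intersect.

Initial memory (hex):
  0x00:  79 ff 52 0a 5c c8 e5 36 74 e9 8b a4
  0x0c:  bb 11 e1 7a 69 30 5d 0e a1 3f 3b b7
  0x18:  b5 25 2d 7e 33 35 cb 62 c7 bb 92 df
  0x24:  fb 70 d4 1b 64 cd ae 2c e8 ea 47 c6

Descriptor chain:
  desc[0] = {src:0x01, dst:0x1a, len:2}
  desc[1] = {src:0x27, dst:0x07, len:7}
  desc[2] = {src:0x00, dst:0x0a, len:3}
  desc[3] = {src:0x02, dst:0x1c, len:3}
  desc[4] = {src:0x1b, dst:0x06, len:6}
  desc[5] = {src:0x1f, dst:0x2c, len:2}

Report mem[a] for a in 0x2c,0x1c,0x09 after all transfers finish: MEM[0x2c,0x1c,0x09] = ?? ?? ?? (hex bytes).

MEM[0x2c,0x1c,0x09] = 62 52 5c

[0] 0x01->0x1a len=2 : ff 52
[1] 0x27->0x07 len=7 : 1b 64 cd ae 2c e8 ea
[2] 0x00->0x0a len=3 : 79 ff 52
[3] 0x02->0x1c len=3 : 52 0a 5c
[4] 0x1b->0x06 len=6 : 52 52 0a 5c 62 c7
[5] 0x1f->0x2c len=2 : 62 c7
query mem[0x2c]=0x62, mem[0x1c]=0x52, mem[0x09]=0x5c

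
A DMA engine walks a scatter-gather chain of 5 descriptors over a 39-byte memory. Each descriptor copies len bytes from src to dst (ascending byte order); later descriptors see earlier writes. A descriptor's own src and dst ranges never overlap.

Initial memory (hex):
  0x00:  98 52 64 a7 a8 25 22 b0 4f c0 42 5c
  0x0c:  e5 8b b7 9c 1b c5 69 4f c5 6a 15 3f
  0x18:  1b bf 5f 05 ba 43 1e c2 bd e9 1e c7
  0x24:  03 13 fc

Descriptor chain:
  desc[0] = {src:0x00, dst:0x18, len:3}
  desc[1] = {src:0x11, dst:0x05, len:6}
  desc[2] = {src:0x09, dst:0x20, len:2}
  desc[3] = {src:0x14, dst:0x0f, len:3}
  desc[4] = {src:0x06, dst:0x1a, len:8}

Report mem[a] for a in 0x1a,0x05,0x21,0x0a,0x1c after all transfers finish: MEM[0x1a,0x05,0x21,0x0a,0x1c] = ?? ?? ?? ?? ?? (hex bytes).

[0] 0x00->0x18 len=3 : 98 52 64
[1] 0x11->0x05 len=6 : c5 69 4f c5 6a 15
[2] 0x09->0x20 len=2 : 6a 15
[3] 0x14->0x0f len=3 : c5 6a 15
[4] 0x06->0x1a len=8 : 69 4f c5 6a 15 5c e5 8b
query mem[0x1a]=0x69, mem[0x05]=0xc5, mem[0x21]=0x8b, mem[0x0a]=0x15, mem[0x1c]=0xc5

MEM[0x1a,0x05,0x21,0x0a,0x1c] = 69 c5 8b 15 c5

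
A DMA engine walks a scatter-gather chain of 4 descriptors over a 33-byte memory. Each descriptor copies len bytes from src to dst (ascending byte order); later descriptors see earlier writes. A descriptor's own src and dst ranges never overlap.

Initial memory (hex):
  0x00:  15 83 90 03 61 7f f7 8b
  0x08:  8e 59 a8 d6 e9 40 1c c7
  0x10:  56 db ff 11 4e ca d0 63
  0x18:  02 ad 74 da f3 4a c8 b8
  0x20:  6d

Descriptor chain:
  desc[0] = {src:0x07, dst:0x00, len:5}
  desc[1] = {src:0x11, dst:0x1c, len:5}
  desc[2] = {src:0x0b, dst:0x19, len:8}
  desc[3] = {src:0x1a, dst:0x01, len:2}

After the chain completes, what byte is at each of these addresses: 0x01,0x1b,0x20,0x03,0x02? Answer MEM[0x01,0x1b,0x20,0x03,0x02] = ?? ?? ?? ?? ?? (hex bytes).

[0] 0x07->0x00 len=5 : 8b 8e 59 a8 d6
[1] 0x11->0x1c len=5 : db ff 11 4e ca
[2] 0x0b->0x19 len=8 : d6 e9 40 1c c7 56 db ff
[3] 0x1a->0x01 len=2 : e9 40
query mem[0x01]=0xe9, mem[0x1b]=0x40, mem[0x20]=0xff, mem[0x03]=0xa8, mem[0x02]=0x40

MEM[0x01,0x1b,0x20,0x03,0x02] = e9 40 ff a8 40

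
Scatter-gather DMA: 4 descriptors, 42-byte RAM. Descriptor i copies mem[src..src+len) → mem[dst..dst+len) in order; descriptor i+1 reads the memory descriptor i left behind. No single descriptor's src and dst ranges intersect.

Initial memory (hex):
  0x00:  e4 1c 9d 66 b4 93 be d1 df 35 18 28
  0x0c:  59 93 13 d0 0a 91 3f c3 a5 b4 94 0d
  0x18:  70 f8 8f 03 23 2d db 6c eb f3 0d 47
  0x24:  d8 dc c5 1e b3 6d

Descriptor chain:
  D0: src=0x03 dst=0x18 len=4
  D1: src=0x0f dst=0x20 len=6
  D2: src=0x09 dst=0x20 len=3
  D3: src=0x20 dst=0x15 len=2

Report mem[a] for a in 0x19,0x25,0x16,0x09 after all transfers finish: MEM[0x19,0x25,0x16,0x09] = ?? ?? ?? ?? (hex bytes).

MEM[0x19,0x25,0x16,0x09] = b4 a5 18 35

  after D0: wrote 4B at 0x18 = 66b493be
  after D1: wrote 6B at 0x20 = d00a913fc3a5
  after D2: wrote 3B at 0x20 = 351828
  after D3: wrote 2B at 0x15 = 3518
query mem[0x19]=0xb4, mem[0x25]=0xa5, mem[0x16]=0x18, mem[0x09]=0x35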